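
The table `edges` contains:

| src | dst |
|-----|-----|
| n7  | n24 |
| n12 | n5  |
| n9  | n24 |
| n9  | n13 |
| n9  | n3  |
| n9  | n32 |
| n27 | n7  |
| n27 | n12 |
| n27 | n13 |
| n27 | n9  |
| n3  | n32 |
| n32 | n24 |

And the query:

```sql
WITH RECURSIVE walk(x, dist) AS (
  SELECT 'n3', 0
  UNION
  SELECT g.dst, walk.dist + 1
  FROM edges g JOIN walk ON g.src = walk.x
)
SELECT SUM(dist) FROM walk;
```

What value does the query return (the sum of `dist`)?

3

Base: (n3, dist=0).
Iteration 1: edges from {n3} -> (n32, dist=1).
Iteration 2: edges from {n32} -> (n24, dist=2).
Iteration 3: no outgoing edges from {n24}; recursion stops.
SUM(dist) = 0 + 1 + 2 = 3.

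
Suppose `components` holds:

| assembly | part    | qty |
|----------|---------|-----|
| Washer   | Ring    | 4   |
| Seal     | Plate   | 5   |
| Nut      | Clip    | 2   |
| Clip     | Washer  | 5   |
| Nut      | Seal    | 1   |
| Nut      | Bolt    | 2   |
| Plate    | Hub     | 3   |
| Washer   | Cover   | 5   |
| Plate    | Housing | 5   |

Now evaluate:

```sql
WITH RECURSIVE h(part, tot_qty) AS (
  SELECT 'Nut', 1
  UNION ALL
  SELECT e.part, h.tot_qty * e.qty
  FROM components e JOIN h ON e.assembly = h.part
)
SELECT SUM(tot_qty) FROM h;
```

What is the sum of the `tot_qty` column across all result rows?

151

Base: (Nut, tot_qty=1).
Iteration 1: components of {Nut} -> Bolt = 1*2 = 2, Clip = 1*2 = 2, Seal = 1*1 = 1.
Iteration 2: components of {Bolt,Clip,Seal} -> Plate = 1*5 = 5, Washer = 2*5 = 10.
Iteration 3: components of {Plate,Washer} -> Cover = 10*5 = 50, Housing = 5*5 = 25, Hub = 5*3 = 15, Ring = 10*4 = 40.
Iteration 4: no further components; recursion stops.
SUM(tot_qty) = 1 + 2 + 2 + 1 + 10 + 5 + 40 + 50 + 25 + 15 = 151.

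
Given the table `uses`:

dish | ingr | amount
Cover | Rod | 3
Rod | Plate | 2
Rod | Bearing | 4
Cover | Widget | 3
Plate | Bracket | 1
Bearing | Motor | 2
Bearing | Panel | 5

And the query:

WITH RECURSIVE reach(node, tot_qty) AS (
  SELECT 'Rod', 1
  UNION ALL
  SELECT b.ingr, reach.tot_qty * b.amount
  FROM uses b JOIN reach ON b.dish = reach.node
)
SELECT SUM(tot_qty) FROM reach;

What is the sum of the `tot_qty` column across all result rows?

Base: (Rod, tot_qty=1).
Iteration 1: components of {Rod} -> Bearing = 1*4 = 4, Plate = 1*2 = 2.
Iteration 2: components of {Bearing,Plate} -> Bracket = 2*1 = 2, Motor = 4*2 = 8, Panel = 4*5 = 20.
Iteration 3: no further components; recursion stops.
SUM(tot_qty) = 1 + 2 + 4 + 2 + 8 + 20 = 37.

37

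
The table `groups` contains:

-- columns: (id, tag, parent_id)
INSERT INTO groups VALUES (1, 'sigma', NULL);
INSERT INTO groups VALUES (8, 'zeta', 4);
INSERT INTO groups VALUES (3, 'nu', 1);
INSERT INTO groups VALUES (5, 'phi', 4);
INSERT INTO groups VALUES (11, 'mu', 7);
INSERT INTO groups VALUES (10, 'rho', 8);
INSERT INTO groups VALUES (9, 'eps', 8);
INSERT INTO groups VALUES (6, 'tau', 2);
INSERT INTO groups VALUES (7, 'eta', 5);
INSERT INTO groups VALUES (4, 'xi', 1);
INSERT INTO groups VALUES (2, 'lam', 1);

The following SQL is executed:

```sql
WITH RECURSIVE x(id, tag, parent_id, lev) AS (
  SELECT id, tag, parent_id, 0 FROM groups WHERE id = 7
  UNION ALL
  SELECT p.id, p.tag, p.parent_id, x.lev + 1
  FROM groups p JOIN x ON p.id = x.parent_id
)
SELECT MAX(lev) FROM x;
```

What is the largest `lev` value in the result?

Base: id=7 (eta), parent_id=5, lev 0.
Iteration 1: join on id=5 -> phi (id 5, parent_id=4, lev 1).
Iteration 2: join on id=4 -> xi (id 4, parent_id=1, lev 2).
Iteration 3: join on id=1 -> sigma (id 1, parent_id=NULL, lev 3).
Iteration 4: parent_id is NULL; no match; recursion stops.
lev values: 0, 1, 2, 3; the maximum is 3.

3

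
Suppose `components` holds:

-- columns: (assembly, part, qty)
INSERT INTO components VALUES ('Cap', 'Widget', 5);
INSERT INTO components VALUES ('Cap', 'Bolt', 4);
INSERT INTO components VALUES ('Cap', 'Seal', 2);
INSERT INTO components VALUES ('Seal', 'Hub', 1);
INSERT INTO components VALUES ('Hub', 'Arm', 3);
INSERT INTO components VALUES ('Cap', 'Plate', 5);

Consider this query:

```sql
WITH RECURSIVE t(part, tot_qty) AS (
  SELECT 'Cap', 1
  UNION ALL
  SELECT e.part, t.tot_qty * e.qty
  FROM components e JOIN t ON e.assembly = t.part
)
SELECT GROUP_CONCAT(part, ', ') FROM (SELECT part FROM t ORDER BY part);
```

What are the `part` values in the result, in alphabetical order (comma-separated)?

Arm, Bolt, Cap, Hub, Plate, Seal, Widget

Base: (Cap, tot_qty=1).
Iteration 1: components of {Cap} -> Bolt = 1*4 = 4, Plate = 1*5 = 5, Seal = 1*2 = 2, Widget = 1*5 = 5.
Iteration 2: components of {Bolt,Plate,Seal,Widget} -> Hub = 2*1 = 2.
Iteration 3: components of {Hub} -> Arm = 2*3 = 6.
Iteration 4: no further components; recursion stops.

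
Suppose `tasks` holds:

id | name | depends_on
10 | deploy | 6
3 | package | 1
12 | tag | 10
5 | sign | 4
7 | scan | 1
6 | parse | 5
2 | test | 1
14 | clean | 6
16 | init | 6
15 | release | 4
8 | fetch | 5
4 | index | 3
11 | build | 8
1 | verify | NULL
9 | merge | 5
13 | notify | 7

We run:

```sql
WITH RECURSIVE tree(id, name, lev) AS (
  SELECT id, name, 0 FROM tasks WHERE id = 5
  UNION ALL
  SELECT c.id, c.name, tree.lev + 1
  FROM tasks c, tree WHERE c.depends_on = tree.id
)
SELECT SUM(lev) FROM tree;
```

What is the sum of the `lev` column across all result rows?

14

Base: id=5 (sign) at lev 0.
Iteration 1: rows with depends_on in {5} -> parse (id 6, lev 1), fetch (id 8, lev 1), merge (id 9, lev 1).
Iteration 2: rows with depends_on in {6,8,9} -> deploy (id 10, lev 2), build (id 11, lev 2), clean (id 14, lev 2), init (id 16, lev 2).
Iteration 3: rows with depends_on in {10,11,14,16} -> tag (id 12, lev 3).
Iteration 4: no rows with depends_on in {12}; recursion stops.
SUM(lev) = 0 + 1 + 1 + 1 + 2 + 2 + 2 + 2 + 3 = 14.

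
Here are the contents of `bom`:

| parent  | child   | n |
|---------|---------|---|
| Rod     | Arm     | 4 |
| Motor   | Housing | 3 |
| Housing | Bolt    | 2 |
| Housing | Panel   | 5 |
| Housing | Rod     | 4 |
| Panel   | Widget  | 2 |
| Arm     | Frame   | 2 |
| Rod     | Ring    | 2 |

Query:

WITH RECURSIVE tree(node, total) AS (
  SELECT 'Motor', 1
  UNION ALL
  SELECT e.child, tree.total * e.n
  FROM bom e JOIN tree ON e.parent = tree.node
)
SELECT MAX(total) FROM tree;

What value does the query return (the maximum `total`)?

Base: (Motor, total=1).
Iteration 1: components of {Motor} -> Housing = 1*3 = 3.
Iteration 2: components of {Housing} -> Bolt = 3*2 = 6, Panel = 3*5 = 15, Rod = 3*4 = 12.
Iteration 3: components of {Bolt,Panel,Rod} -> Arm = 12*4 = 48, Ring = 12*2 = 24, Widget = 15*2 = 30.
Iteration 4: components of {Arm,Ring,Widget} -> Frame = 48*2 = 96.
Iteration 5: no further components; recursion stops.
total values: 1, 3, 12, 15, 6, 24, 48, 30, 96; the maximum is 96.

96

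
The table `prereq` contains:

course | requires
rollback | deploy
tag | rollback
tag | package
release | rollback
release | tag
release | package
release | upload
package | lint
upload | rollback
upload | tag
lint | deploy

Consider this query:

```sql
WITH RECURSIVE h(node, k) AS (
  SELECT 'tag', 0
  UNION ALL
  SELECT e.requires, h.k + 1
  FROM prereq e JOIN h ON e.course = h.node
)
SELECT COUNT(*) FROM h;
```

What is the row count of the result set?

6

Base: (tag, k=0).
Iteration 1: edges from {tag} -> (package, k=1), (rollback, k=1).
Iteration 2: edges from {package,rollback} -> (deploy, k=2), (lint, k=2).
Iteration 3: edges from {deploy,lint} -> (deploy, k=3).
Iteration 4: no outgoing edges from {deploy}; recursion stops.
Total rows emitted: 6.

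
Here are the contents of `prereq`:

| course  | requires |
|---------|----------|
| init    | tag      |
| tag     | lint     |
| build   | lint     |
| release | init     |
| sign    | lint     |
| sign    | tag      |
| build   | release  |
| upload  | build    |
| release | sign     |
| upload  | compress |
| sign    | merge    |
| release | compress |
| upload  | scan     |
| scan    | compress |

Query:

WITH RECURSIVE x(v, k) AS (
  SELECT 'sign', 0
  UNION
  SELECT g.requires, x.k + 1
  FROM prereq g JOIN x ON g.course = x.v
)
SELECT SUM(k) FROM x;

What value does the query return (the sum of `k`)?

Base: (sign, k=0).
Iteration 1: edges from {sign} -> (lint, k=1), (merge, k=1), (tag, k=1).
Iteration 2: edges from {lint,merge,tag} -> (lint, k=2).
Iteration 3: no outgoing edges from {lint}; recursion stops.
SUM(k) = 0 + 1 + 1 + 1 + 2 = 5.

5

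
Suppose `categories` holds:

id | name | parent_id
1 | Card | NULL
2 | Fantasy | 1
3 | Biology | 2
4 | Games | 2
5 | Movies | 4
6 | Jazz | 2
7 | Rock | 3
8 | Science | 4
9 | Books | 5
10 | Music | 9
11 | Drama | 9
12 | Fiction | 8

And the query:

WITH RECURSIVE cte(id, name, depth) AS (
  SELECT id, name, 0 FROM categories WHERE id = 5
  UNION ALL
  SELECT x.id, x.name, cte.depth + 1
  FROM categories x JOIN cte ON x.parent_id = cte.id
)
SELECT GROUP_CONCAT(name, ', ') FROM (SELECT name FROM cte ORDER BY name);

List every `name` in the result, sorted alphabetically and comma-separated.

Books, Drama, Movies, Music

Base: id=5 (Movies) at depth 0.
Iteration 1: rows with parent_id in {5} -> Books (id 9, depth 1).
Iteration 2: rows with parent_id in {9} -> Music (id 10, depth 2), Drama (id 11, depth 2).
Iteration 3: no rows with parent_id in {10,11}; recursion stops.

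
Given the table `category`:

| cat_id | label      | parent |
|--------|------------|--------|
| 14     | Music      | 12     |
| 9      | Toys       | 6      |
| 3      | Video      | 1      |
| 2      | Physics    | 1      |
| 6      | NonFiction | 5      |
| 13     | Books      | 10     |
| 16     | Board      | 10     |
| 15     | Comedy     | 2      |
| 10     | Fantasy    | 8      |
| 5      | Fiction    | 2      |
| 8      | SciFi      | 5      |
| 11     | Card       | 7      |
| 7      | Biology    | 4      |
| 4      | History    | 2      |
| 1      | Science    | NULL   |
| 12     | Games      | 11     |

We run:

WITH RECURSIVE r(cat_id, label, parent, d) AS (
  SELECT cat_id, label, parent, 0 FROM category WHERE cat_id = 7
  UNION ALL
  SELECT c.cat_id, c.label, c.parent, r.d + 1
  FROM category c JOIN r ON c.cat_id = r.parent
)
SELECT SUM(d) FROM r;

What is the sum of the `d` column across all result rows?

Base: cat_id=7 (Biology), parent=4, d 0.
Iteration 1: join on cat_id=4 -> History (id 4, parent=2, d 1).
Iteration 2: join on cat_id=2 -> Physics (id 2, parent=1, d 2).
Iteration 3: join on cat_id=1 -> Science (id 1, parent=NULL, d 3).
Iteration 4: parent is NULL; no match; recursion stops.
SUM(d) = 0 + 1 + 2 + 3 = 6.

6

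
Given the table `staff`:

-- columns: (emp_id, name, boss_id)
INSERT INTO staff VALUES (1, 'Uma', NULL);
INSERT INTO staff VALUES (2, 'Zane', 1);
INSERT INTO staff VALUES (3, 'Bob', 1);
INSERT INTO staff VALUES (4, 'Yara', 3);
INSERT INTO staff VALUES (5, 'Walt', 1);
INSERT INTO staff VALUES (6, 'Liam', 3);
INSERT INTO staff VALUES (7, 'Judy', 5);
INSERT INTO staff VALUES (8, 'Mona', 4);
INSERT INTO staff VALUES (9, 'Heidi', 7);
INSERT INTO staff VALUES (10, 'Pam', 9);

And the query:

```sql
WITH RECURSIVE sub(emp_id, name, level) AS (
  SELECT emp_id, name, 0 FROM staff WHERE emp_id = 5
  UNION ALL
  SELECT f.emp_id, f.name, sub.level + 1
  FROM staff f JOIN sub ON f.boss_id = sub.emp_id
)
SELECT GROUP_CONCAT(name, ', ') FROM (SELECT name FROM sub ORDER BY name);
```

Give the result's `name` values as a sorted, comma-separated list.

Heidi, Judy, Pam, Walt

Base: emp_id=5 (Walt) at level 0.
Iteration 1: rows with boss_id in {5} -> Judy (id 7, level 1).
Iteration 2: rows with boss_id in {7} -> Heidi (id 9, level 2).
Iteration 3: rows with boss_id in {9} -> Pam (id 10, level 3).
Iteration 4: no rows with boss_id in {10}; recursion stops.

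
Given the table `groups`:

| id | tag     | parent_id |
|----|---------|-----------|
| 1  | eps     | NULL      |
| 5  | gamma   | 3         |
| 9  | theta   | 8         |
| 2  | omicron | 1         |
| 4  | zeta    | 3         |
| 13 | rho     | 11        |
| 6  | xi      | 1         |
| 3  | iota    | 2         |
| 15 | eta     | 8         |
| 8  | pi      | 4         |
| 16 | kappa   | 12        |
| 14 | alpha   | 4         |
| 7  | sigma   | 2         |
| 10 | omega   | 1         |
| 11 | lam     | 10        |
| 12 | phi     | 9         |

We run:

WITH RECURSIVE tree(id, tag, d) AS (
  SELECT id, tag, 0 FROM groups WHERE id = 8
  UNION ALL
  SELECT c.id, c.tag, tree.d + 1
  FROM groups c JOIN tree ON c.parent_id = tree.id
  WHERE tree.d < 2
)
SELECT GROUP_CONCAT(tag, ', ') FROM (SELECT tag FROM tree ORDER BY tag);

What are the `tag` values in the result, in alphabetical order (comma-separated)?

eta, phi, pi, theta

Base: id=8 (pi) at d 0.
Iteration 1: rows with parent_id in {8} -> theta (id 9, d 1), eta (id 15, d 1).
Iteration 2: rows with parent_id in {9,15} -> phi (id 12, d 2).
Iteration 3: d < 2 fails for all current rows; recursion stops.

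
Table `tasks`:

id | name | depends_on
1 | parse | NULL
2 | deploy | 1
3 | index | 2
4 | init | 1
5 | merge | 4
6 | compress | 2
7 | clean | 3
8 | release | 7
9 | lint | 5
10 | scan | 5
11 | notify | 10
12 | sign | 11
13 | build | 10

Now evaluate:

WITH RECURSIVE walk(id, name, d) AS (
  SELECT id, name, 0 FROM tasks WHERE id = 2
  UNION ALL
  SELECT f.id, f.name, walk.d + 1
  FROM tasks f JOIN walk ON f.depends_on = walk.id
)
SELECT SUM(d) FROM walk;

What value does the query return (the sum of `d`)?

Base: id=2 (deploy) at d 0.
Iteration 1: rows with depends_on in {2} -> index (id 3, d 1), compress (id 6, d 1).
Iteration 2: rows with depends_on in {3,6} -> clean (id 7, d 2).
Iteration 3: rows with depends_on in {7} -> release (id 8, d 3).
Iteration 4: no rows with depends_on in {8}; recursion stops.
SUM(d) = 0 + 1 + 1 + 2 + 3 = 7.

7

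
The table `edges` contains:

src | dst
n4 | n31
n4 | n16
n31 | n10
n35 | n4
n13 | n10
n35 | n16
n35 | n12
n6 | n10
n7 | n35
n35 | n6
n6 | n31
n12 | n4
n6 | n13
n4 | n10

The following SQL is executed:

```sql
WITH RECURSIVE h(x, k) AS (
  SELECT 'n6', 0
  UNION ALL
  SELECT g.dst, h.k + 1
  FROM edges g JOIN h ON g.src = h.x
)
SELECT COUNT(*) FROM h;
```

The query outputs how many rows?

6

Base: (n6, k=0).
Iteration 1: edges from {n6} -> (n10, k=1), (n13, k=1), (n31, k=1).
Iteration 2: edges from {n10,n13,n31} -> (n10, k=2) x2. [UNION ALL keeps all 2 new rows, including repeats]
Iteration 3: no outgoing edges from {n10}; recursion stops.
Total rows emitted: 6.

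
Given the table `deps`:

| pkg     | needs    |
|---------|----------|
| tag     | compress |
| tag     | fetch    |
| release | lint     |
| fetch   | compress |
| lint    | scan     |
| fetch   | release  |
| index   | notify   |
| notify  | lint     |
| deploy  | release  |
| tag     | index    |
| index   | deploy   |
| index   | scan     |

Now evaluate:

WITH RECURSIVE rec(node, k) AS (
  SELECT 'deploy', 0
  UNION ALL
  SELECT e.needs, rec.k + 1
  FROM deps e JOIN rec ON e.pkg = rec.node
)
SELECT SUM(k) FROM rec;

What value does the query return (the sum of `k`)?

Base: (deploy, k=0).
Iteration 1: edges from {deploy} -> (release, k=1).
Iteration 2: edges from {release} -> (lint, k=2).
Iteration 3: edges from {lint} -> (scan, k=3).
Iteration 4: no outgoing edges from {scan}; recursion stops.
SUM(k) = 0 + 1 + 2 + 3 = 6.

6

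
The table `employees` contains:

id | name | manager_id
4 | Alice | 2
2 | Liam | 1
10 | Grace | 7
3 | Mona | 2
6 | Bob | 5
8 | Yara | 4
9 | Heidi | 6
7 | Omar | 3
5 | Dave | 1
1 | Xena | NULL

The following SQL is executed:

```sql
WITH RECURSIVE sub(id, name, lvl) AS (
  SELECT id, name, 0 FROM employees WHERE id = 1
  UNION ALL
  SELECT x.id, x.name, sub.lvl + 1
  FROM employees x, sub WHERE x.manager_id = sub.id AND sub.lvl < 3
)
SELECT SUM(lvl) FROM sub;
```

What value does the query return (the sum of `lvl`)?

Base: id=1 (Xena) at lvl 0.
Iteration 1: rows with manager_id in {1} -> Liam (id 2, lvl 1), Dave (id 5, lvl 1).
Iteration 2: rows with manager_id in {2,5} -> Mona (id 3, lvl 2), Alice (id 4, lvl 2), Bob (id 6, lvl 2).
Iteration 3: rows with manager_id in {3,4,6} -> Omar (id 7, lvl 3), Yara (id 8, lvl 3), Heidi (id 9, lvl 3).
Iteration 4: lvl < 3 fails for all current rows; recursion stops.
SUM(lvl) = 0 + 1 + 1 + 2 + 2 + 2 + 3 + 3 + 3 = 17.

17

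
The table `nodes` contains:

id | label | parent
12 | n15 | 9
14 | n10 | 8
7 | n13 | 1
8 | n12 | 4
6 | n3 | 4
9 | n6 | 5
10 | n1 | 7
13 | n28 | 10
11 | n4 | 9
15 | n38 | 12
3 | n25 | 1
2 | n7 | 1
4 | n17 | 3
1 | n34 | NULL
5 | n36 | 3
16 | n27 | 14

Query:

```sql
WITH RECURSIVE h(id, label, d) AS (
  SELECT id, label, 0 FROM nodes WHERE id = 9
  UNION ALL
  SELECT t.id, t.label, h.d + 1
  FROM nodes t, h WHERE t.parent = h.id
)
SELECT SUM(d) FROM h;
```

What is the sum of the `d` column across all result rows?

Base: id=9 (n6) at d 0.
Iteration 1: rows with parent in {9} -> n4 (id 11, d 1), n15 (id 12, d 1).
Iteration 2: rows with parent in {11,12} -> n38 (id 15, d 2).
Iteration 3: no rows with parent in {15}; recursion stops.
SUM(d) = 0 + 1 + 1 + 2 = 4.

4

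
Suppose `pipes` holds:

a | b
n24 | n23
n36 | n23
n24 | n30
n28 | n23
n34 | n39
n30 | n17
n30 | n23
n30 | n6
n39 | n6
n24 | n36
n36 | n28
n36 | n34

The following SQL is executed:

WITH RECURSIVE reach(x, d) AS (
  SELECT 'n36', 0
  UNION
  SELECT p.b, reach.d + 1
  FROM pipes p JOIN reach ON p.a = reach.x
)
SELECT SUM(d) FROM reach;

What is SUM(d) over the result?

Base: (n36, d=0).
Iteration 1: edges from {n36} -> (n23, d=1), (n28, d=1), (n34, d=1).
Iteration 2: edges from {n23,n28,n34} -> (n23, d=2), (n39, d=2).
Iteration 3: edges from {n23,n39} -> (n6, d=3).
Iteration 4: no outgoing edges from {n6}; recursion stops.
SUM(d) = 0 + 1 + 1 + 1 + 2 + 2 + 3 = 10.

10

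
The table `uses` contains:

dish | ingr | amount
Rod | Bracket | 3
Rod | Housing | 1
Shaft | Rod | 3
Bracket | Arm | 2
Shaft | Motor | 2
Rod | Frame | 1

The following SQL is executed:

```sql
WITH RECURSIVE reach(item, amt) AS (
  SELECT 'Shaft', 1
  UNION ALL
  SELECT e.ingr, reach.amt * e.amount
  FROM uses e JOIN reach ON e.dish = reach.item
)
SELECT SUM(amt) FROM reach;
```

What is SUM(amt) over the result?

Base: (Shaft, amt=1).
Iteration 1: components of {Shaft} -> Motor = 1*2 = 2, Rod = 1*3 = 3.
Iteration 2: components of {Motor,Rod} -> Bracket = 3*3 = 9, Frame = 3*1 = 3, Housing = 3*1 = 3.
Iteration 3: components of {Bracket,Frame,Housing} -> Arm = 9*2 = 18.
Iteration 4: no further components; recursion stops.
SUM(amt) = 1 + 3 + 2 + 3 + 3 + 9 + 18 = 39.

39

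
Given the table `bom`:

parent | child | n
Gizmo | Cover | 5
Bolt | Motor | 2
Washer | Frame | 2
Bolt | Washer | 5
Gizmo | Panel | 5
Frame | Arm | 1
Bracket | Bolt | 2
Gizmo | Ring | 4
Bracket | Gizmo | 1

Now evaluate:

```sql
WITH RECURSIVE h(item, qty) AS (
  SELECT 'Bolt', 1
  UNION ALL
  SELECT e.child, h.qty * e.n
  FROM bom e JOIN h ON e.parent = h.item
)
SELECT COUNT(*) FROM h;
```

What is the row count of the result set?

5

Base: (Bolt, qty=1).
Iteration 1: components of {Bolt} -> Motor = 1*2 = 2, Washer = 1*5 = 5.
Iteration 2: components of {Motor,Washer} -> Frame = 5*2 = 10.
Iteration 3: components of {Frame} -> Arm = 10*1 = 10.
Iteration 4: no further components; recursion stops.
Total rows emitted: 5.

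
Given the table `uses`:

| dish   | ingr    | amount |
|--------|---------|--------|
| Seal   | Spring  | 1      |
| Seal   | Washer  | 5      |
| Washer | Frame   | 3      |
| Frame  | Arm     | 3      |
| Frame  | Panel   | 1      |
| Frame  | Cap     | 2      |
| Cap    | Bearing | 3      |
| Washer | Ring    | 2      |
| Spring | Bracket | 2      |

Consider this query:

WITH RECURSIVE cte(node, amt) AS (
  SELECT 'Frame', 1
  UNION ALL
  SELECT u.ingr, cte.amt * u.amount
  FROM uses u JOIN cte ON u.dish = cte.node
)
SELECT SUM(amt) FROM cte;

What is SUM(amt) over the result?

Base: (Frame, amt=1).
Iteration 1: components of {Frame} -> Arm = 1*3 = 3, Cap = 1*2 = 2, Panel = 1*1 = 1.
Iteration 2: components of {Arm,Cap,Panel} -> Bearing = 2*3 = 6.
Iteration 3: no further components; recursion stops.
SUM(amt) = 1 + 3 + 1 + 2 + 6 = 13.

13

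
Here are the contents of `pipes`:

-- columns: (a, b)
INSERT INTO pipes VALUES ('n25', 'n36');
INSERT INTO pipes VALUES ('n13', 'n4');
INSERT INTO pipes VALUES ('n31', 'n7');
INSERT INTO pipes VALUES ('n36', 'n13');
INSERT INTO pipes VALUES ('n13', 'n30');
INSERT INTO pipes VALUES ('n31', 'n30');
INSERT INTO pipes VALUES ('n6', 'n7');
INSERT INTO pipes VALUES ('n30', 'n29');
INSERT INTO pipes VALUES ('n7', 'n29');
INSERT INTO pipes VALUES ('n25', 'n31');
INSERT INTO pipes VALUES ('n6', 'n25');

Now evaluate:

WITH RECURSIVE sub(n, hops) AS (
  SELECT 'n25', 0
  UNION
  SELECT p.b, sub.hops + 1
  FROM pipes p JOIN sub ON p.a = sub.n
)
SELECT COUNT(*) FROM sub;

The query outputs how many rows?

10

Base: (n25, hops=0).
Iteration 1: edges from {n25} -> (n31, hops=1), (n36, hops=1).
Iteration 2: edges from {n31,n36} -> (n13, hops=2), (n30, hops=2), (n7, hops=2).
Iteration 3: edges from {n13,n30,n7} -> (n29, hops=3), (n30, hops=3), (n4, hops=3). [UNION drops 1 duplicate row(s)]
Iteration 4: edges from {n29,n30,n4} -> (n29, hops=4).
Iteration 5: no outgoing edges from {n29}; recursion stops.
Total rows emitted: 10.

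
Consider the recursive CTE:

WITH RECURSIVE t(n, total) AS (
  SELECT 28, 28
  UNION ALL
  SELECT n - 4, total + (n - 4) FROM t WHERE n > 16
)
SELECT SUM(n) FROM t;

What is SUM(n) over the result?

Base: n=28, total=28.
Iteration 1: 28 > 16 holds -> n = 28 - 4 = 24, total = 28 + 24 = 52.
Iteration 2: 24 > 16 holds -> n = 24 - 4 = 20, total = 52 + 20 = 72.
Iteration 3: 20 > 16 holds -> n = 20 - 4 = 16, total = 72 + 16 = 88.
Iteration 4: 16 > 16 fails; recursion stops.
SUM(n) = 28 + 24 + 20 + 16 = 88.

88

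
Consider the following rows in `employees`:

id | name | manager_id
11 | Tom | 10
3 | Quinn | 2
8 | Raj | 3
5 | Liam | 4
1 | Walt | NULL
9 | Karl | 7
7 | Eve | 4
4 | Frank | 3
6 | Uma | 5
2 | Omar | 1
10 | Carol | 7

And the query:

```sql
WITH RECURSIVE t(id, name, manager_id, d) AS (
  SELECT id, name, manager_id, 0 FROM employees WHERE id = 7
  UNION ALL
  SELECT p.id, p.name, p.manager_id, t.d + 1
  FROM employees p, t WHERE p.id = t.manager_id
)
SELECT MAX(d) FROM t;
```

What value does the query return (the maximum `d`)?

Base: id=7 (Eve), manager_id=4, d 0.
Iteration 1: join on id=4 -> Frank (id 4, manager_id=3, d 1).
Iteration 2: join on id=3 -> Quinn (id 3, manager_id=2, d 2).
Iteration 3: join on id=2 -> Omar (id 2, manager_id=1, d 3).
Iteration 4: join on id=1 -> Walt (id 1, manager_id=NULL, d 4).
Iteration 5: manager_id is NULL; no match; recursion stops.
d values: 0, 1, 2, 3, 4; the maximum is 4.

4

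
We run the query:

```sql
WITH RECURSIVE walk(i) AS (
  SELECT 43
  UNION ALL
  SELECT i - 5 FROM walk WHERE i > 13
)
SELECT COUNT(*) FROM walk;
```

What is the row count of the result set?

7

Base: i=43.
Iteration 1: 43 > 13 holds -> i = 43 - 5 = 38.
Iteration 2: 38 > 13 holds -> i = 38 - 5 = 33.
Iteration 3: 33 > 13 holds -> i = 33 - 5 = 28.
Iteration 4: 28 > 13 holds -> i = 28 - 5 = 23.
Iteration 5: 23 > 13 holds -> i = 23 - 5 = 18.
Iteration 6: 18 > 13 holds -> i = 18 - 5 = 13.
Iteration 7: 13 > 13 fails; recursion stops.
Total rows emitted: 7.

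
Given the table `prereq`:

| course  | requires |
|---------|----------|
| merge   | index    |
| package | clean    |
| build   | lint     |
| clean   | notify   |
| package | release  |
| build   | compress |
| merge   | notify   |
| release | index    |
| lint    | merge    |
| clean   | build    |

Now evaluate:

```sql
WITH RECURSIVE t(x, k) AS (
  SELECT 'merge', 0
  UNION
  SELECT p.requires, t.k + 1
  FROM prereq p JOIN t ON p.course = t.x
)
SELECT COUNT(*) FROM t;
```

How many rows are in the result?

3

Base: (merge, k=0).
Iteration 1: edges from {merge} -> (index, k=1), (notify, k=1).
Iteration 2: no outgoing edges from {index,notify}; recursion stops.
Total rows emitted: 3.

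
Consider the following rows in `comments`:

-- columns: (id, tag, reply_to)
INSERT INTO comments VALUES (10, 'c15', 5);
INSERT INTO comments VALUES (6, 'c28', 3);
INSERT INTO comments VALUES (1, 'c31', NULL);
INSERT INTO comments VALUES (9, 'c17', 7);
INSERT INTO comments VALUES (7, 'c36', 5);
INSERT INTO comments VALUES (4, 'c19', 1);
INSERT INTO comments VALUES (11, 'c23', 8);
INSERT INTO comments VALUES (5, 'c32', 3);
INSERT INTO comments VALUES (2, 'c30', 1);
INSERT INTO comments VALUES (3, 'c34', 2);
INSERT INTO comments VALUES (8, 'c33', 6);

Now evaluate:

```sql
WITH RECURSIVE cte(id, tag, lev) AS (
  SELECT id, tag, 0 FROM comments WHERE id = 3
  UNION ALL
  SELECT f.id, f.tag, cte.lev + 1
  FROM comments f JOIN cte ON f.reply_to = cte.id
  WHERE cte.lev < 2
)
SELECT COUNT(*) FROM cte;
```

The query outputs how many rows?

6

Base: id=3 (c34) at lev 0.
Iteration 1: rows with reply_to in {3} -> c32 (id 5, lev 1), c28 (id 6, lev 1).
Iteration 2: rows with reply_to in {5,6} -> c36 (id 7, lev 2), c33 (id 8, lev 2), c15 (id 10, lev 2).
Iteration 3: lev < 2 fails for all current rows; recursion stops.
Total rows emitted: 6.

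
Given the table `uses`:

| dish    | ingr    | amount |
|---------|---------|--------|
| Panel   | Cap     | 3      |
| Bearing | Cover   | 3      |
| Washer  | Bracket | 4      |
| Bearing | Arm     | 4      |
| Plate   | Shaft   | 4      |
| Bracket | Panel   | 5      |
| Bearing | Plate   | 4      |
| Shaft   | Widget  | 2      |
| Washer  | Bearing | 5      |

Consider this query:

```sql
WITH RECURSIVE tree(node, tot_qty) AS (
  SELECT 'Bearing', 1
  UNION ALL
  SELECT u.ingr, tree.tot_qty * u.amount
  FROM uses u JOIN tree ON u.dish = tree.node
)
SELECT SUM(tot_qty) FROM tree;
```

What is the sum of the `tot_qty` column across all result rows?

60

Base: (Bearing, tot_qty=1).
Iteration 1: components of {Bearing} -> Arm = 1*4 = 4, Cover = 1*3 = 3, Plate = 1*4 = 4.
Iteration 2: components of {Arm,Cover,Plate} -> Shaft = 4*4 = 16.
Iteration 3: components of {Shaft} -> Widget = 16*2 = 32.
Iteration 4: no further components; recursion stops.
SUM(tot_qty) = 1 + 3 + 4 + 4 + 16 + 32 = 60.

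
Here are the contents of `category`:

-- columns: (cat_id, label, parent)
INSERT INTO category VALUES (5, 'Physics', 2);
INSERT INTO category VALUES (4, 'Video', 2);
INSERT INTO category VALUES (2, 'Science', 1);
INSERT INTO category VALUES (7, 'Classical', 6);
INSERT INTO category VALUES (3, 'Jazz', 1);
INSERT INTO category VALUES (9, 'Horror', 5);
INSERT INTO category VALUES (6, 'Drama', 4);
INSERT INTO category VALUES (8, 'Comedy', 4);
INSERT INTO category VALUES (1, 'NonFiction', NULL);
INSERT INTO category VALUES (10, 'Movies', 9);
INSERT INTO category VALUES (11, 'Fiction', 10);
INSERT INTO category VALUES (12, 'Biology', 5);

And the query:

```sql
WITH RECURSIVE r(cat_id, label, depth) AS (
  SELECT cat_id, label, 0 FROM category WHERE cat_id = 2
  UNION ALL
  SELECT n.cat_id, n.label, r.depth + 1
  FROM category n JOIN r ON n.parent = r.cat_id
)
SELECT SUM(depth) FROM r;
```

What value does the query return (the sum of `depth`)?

20

Base: cat_id=2 (Science) at depth 0.
Iteration 1: rows with parent in {2} -> Video (id 4, depth 1), Physics (id 5, depth 1).
Iteration 2: rows with parent in {4,5} -> Drama (id 6, depth 2), Comedy (id 8, depth 2), Horror (id 9, depth 2), Biology (id 12, depth 2).
Iteration 3: rows with parent in {6,8,9,12} -> Classical (id 7, depth 3), Movies (id 10, depth 3).
Iteration 4: rows with parent in {7,10} -> Fiction (id 11, depth 4).
Iteration 5: no rows with parent in {11}; recursion stops.
SUM(depth) = 0 + 1 + 1 + 2 + 2 + 2 + 2 + 3 + 3 + 4 = 20.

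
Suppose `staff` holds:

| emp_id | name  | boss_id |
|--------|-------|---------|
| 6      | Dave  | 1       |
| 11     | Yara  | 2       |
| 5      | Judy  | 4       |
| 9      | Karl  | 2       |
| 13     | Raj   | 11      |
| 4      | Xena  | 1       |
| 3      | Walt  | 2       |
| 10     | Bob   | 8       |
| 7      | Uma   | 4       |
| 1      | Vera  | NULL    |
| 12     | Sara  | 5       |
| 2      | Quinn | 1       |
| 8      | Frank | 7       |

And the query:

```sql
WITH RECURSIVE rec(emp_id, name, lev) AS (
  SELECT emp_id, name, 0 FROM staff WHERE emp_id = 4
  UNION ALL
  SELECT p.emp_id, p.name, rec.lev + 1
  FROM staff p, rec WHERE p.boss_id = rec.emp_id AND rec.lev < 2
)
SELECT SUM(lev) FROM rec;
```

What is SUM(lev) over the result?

6

Base: emp_id=4 (Xena) at lev 0.
Iteration 1: rows with boss_id in {4} -> Judy (id 5, lev 1), Uma (id 7, lev 1).
Iteration 2: rows with boss_id in {5,7} -> Frank (id 8, lev 2), Sara (id 12, lev 2).
Iteration 3: lev < 2 fails for all current rows; recursion stops.
SUM(lev) = 0 + 1 + 1 + 2 + 2 = 6.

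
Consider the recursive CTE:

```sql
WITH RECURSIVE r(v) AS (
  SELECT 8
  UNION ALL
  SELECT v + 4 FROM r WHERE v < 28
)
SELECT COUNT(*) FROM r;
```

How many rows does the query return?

6

Base: v=8.
Iteration 1: 8 < 28 holds -> v = 8 + 4 = 12.
Iteration 2: 12 < 28 holds -> v = 12 + 4 = 16.
Iteration 3: 16 < 28 holds -> v = 16 + 4 = 20.
Iteration 4: 20 < 28 holds -> v = 20 + 4 = 24.
Iteration 5: 24 < 28 holds -> v = 24 + 4 = 28.
Iteration 6: 28 < 28 fails; recursion stops.
Total rows emitted: 6.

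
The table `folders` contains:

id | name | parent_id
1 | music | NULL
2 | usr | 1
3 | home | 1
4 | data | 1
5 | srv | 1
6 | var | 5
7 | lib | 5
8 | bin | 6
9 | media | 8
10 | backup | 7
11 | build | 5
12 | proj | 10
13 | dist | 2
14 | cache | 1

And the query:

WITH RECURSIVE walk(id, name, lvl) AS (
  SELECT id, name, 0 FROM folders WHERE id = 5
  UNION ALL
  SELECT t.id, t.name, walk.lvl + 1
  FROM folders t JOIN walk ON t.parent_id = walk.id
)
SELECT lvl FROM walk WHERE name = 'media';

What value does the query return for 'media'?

Base: id=5 (srv) at lvl 0.
Iteration 1: rows with parent_id in {5} -> var (id 6, lvl 1), lib (id 7, lvl 1), build (id 11, lvl 1).
Iteration 2: rows with parent_id in {6,7,11} -> bin (id 8, lvl 2), backup (id 10, lvl 2).
Iteration 3: rows with parent_id in {8,10} -> media (id 9, lvl 3), proj (id 12, lvl 3).
Iteration 4: no rows with parent_id in {9,12}; recursion stops.

3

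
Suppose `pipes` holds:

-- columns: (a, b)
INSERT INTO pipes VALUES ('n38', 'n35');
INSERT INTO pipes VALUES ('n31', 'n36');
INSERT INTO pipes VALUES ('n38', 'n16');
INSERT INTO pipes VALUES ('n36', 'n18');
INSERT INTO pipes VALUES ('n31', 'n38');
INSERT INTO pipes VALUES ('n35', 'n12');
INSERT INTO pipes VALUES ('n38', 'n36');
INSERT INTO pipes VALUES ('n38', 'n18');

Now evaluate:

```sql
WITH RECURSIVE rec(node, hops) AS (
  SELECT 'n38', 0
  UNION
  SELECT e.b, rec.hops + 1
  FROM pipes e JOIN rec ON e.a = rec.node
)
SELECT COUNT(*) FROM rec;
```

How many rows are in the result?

7

Base: (n38, hops=0).
Iteration 1: edges from {n38} -> (n16, hops=1), (n18, hops=1), (n35, hops=1), (n36, hops=1).
Iteration 2: edges from {n16,n18,n35,n36} -> (n12, hops=2), (n18, hops=2).
Iteration 3: no outgoing edges from {n12,n18}; recursion stops.
Total rows emitted: 7.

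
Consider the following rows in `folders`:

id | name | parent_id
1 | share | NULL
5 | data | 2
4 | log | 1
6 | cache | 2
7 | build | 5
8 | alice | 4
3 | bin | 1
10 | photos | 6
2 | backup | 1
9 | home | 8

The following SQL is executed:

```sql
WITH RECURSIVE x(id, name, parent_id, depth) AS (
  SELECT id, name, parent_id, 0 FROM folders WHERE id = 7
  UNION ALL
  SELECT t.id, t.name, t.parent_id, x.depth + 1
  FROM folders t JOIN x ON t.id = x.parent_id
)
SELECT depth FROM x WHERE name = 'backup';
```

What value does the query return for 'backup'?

2

Base: id=7 (build), parent_id=5, depth 0.
Iteration 1: join on id=5 -> data (id 5, parent_id=2, depth 1).
Iteration 2: join on id=2 -> backup (id 2, parent_id=1, depth 2).
Iteration 3: join on id=1 -> share (id 1, parent_id=NULL, depth 3).
Iteration 4: parent_id is NULL; no match; recursion stops.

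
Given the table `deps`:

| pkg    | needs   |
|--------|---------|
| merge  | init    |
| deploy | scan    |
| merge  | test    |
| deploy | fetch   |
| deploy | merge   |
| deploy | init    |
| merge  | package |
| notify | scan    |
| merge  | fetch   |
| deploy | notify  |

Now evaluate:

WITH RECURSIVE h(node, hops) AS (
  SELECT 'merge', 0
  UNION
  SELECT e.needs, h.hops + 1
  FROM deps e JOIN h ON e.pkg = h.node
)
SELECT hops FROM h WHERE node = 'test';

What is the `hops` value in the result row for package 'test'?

1

Base: (merge, hops=0).
Iteration 1: edges from {merge} -> (fetch, hops=1), (init, hops=1), (package, hops=1), (test, hops=1).
Iteration 2: no outgoing edges from {fetch,init,package,test}; recursion stops.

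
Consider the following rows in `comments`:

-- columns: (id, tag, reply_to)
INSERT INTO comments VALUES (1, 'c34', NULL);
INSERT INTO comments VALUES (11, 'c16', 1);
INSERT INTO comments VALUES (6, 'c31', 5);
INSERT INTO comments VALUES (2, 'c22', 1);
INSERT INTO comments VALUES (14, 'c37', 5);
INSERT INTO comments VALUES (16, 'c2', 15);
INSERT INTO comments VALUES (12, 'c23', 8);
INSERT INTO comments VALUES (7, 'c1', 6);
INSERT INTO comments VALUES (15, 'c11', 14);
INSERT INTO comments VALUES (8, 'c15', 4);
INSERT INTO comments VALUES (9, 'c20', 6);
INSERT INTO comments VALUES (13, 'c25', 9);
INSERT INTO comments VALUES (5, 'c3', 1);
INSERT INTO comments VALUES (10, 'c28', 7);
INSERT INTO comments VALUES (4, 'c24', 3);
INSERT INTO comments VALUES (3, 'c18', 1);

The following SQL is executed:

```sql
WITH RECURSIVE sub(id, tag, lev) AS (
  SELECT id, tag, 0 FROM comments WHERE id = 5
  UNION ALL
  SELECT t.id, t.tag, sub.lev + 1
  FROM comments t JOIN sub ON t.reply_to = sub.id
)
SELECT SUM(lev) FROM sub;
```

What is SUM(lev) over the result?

Base: id=5 (c3) at lev 0.
Iteration 1: rows with reply_to in {5} -> c31 (id 6, lev 1), c37 (id 14, lev 1).
Iteration 2: rows with reply_to in {6,14} -> c1 (id 7, lev 2), c20 (id 9, lev 2), c11 (id 15, lev 2).
Iteration 3: rows with reply_to in {7,9,15} -> c28 (id 10, lev 3), c25 (id 13, lev 3), c2 (id 16, lev 3).
Iteration 4: no rows with reply_to in {10,13,16}; recursion stops.
SUM(lev) = 0 + 1 + 1 + 2 + 2 + 2 + 3 + 3 + 3 = 17.

17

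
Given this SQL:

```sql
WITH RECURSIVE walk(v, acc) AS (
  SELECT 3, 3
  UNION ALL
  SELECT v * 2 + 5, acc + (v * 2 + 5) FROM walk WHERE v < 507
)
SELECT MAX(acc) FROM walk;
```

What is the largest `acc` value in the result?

Base: v=3, acc=3.
Iteration 1: 3 < 507 holds -> v = 3 * 2 + 5 = 11, acc = 3 + 11 = 14.
Iteration 2: 11 < 507 holds -> v = 11 * 2 + 5 = 27, acc = 14 + 27 = 41.
Iteration 3: 27 < 507 holds -> v = 27 * 2 + 5 = 59, acc = 41 + 59 = 100.
Iteration 4: 59 < 507 holds -> v = 59 * 2 + 5 = 123, acc = 100 + 123 = 223.
Iteration 5: 123 < 507 holds -> v = 123 * 2 + 5 = 251, acc = 223 + 251 = 474.
Iteration 6: 251 < 507 holds -> v = 251 * 2 + 5 = 507, acc = 474 + 507 = 981.
Iteration 7: 507 < 507 fails; recursion stops.
acc values: 3, 14, 41, 100, 223, 474, 981; the maximum is 981.

981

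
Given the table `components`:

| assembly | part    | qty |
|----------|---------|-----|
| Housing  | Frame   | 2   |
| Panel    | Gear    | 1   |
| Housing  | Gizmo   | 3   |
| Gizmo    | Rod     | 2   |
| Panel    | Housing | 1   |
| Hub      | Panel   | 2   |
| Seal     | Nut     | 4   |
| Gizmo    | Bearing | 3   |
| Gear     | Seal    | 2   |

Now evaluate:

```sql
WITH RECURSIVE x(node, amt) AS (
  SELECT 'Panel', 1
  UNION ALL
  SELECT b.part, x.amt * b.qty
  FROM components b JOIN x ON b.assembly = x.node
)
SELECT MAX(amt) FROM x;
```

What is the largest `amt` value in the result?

Base: (Panel, amt=1).
Iteration 1: components of {Panel} -> Gear = 1*1 = 1, Housing = 1*1 = 1.
Iteration 2: components of {Gear,Housing} -> Frame = 1*2 = 2, Gizmo = 1*3 = 3, Seal = 1*2 = 2.
Iteration 3: components of {Frame,Gizmo,Seal} -> Bearing = 3*3 = 9, Nut = 2*4 = 8, Rod = 3*2 = 6.
Iteration 4: no further components; recursion stops.
amt values: 1, 1, 1, 2, 3, 2, 9, 6, 8; the maximum is 9.

9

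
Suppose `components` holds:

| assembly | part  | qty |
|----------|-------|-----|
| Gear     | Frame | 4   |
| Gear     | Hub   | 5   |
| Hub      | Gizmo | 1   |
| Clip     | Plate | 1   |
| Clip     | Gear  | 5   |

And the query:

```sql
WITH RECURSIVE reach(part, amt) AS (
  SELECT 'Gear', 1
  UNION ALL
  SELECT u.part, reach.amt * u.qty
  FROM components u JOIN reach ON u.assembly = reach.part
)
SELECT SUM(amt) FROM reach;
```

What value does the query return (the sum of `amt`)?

Base: (Gear, amt=1).
Iteration 1: components of {Gear} -> Frame = 1*4 = 4, Hub = 1*5 = 5.
Iteration 2: components of {Frame,Hub} -> Gizmo = 5*1 = 5.
Iteration 3: no further components; recursion stops.
SUM(amt) = 1 + 5 + 4 + 5 = 15.

15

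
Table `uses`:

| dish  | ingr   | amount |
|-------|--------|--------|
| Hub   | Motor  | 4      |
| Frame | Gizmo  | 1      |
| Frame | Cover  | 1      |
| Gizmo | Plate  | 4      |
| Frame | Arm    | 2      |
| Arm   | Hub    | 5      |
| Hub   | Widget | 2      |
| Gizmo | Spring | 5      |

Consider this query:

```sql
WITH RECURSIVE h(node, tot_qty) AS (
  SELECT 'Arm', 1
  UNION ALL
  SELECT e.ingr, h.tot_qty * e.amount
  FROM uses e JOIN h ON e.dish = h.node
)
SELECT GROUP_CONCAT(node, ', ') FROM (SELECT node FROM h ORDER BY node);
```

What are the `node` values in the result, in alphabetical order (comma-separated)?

Arm, Hub, Motor, Widget

Base: (Arm, tot_qty=1).
Iteration 1: components of {Arm} -> Hub = 1*5 = 5.
Iteration 2: components of {Hub} -> Motor = 5*4 = 20, Widget = 5*2 = 10.
Iteration 3: no further components; recursion stops.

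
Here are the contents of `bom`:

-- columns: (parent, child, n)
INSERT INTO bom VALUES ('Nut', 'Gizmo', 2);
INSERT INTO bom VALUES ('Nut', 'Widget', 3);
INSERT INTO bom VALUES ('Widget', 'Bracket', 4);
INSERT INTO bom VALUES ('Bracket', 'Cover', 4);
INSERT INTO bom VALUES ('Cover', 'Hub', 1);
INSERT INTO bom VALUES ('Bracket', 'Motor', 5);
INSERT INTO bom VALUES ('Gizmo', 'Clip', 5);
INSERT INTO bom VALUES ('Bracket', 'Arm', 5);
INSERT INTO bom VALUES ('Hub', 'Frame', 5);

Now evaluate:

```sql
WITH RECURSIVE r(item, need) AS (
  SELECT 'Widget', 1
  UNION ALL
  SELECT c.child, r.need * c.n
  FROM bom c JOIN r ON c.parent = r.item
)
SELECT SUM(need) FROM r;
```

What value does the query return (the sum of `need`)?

Base: (Widget, need=1).
Iteration 1: components of {Widget} -> Bracket = 1*4 = 4.
Iteration 2: components of {Bracket} -> Arm = 4*5 = 20, Cover = 4*4 = 16, Motor = 4*5 = 20.
Iteration 3: components of {Arm,Cover,Motor} -> Hub = 16*1 = 16.
Iteration 4: components of {Hub} -> Frame = 16*5 = 80.
Iteration 5: no further components; recursion stops.
SUM(need) = 1 + 4 + 16 + 20 + 20 + 16 + 80 = 157.

157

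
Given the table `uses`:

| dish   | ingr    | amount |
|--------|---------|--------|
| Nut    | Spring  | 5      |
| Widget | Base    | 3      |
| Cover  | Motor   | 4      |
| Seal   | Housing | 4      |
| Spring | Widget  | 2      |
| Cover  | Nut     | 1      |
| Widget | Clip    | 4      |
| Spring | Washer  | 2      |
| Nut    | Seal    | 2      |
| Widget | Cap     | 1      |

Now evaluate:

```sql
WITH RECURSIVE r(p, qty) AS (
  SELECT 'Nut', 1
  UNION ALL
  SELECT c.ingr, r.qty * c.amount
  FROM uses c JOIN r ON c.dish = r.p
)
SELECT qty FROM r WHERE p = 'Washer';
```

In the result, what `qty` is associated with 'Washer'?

10

Base: (Nut, qty=1).
Iteration 1: components of {Nut} -> Seal = 1*2 = 2, Spring = 1*5 = 5.
Iteration 2: components of {Seal,Spring} -> Housing = 2*4 = 8, Washer = 5*2 = 10, Widget = 5*2 = 10.
Iteration 3: components of {Housing,Washer,Widget} -> Base = 10*3 = 30, Cap = 10*1 = 10, Clip = 10*4 = 40.
Iteration 4: no further components; recursion stops.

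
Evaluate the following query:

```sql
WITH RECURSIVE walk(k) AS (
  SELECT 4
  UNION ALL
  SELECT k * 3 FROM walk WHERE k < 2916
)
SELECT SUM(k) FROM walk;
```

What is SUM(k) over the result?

4372

Base: k=4.
Iteration 1: 4 < 2916 holds -> k = 4 * 3 = 12.
Iteration 2: 12 < 2916 holds -> k = 12 * 3 = 36.
Iteration 3: 36 < 2916 holds -> k = 36 * 3 = 108.
Iteration 4: 108 < 2916 holds -> k = 108 * 3 = 324.
Iteration 5: 324 < 2916 holds -> k = 324 * 3 = 972.
Iteration 6: 972 < 2916 holds -> k = 972 * 3 = 2916.
Iteration 7: 2916 < 2916 fails; recursion stops.
SUM(k) = 4 + 12 + 36 + 108 + 324 + 972 + 2916 = 4372.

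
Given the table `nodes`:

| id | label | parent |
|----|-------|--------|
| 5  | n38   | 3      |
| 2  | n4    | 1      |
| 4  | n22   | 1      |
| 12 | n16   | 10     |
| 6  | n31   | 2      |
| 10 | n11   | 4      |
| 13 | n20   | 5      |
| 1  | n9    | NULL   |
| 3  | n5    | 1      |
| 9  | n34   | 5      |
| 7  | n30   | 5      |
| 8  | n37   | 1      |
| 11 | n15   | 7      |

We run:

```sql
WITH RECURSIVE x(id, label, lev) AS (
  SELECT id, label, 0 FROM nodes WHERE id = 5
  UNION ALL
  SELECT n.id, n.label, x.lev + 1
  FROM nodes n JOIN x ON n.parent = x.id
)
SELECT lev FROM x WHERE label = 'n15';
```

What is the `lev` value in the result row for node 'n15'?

Base: id=5 (n38) at lev 0.
Iteration 1: rows with parent in {5} -> n30 (id 7, lev 1), n34 (id 9, lev 1), n20 (id 13, lev 1).
Iteration 2: rows with parent in {7,9,13} -> n15 (id 11, lev 2).
Iteration 3: no rows with parent in {11}; recursion stops.

2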